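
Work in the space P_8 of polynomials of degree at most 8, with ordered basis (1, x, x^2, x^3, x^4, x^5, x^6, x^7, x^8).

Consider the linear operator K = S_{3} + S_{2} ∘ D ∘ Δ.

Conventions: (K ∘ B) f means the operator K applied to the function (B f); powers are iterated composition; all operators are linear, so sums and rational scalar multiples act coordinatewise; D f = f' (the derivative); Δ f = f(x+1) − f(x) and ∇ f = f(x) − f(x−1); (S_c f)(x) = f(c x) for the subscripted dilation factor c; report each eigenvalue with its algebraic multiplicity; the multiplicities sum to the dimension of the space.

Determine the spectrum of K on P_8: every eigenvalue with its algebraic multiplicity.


image of 1: 1
image of x: 3x
image of x^2: 9x^2 + 2
image of x^3: 27x^3 + 12x + 3
image of x^4: 81x^4 + 48x^2 + 24x + 4
image of x^5: 243x^5 + 160x^3 + 120x^2 + 40x + 5
image of x^6: 729x^6 + 480x^4 + 480x^3 + 240x^2 + 60x + 6
image of x^7: 2187x^7 + 1344x^5 + 1680x^4 + 1120x^3 + 420x^2 + 84x + 7
image of x^8: 6561x^8 + 3584x^6 + 5376x^5 + 4480x^4 + 2240x^3 + 672x^2 + 112x + 8
the matrix is upper triangular; its diagonal is (1, 3, 9, 27, 81, 243, 729, 2187, 6561)
for a triangular matrix the eigenvalues are the diagonal entries, with algebraic multiplicity their repetition count

λ = 1 (multiplicity 1), λ = 3 (multiplicity 1), λ = 9 (multiplicity 1), λ = 27 (multiplicity 1), λ = 81 (multiplicity 1), λ = 243 (multiplicity 1), λ = 729 (multiplicity 1), λ = 2187 (multiplicity 1), λ = 6561 (multiplicity 1)


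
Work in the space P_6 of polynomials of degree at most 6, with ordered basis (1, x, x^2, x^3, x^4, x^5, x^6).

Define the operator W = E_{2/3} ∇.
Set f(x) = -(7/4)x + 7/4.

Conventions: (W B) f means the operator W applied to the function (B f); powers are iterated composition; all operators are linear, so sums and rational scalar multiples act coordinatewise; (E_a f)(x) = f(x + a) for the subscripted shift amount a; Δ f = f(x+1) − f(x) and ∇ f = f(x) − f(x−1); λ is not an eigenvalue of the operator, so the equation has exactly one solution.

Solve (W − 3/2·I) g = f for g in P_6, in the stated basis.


write g with unknown coordinates in the stated basis and equate coefficients in (W − 3/2·I) g = f
solving from the highest basis element down gives g = (7/6)x - 7/18
check: W g = 7/6
so W g − 3/2·g = -(7/4)x + 7/4 = f ✓

g(x) = (7/6)x - 7/18


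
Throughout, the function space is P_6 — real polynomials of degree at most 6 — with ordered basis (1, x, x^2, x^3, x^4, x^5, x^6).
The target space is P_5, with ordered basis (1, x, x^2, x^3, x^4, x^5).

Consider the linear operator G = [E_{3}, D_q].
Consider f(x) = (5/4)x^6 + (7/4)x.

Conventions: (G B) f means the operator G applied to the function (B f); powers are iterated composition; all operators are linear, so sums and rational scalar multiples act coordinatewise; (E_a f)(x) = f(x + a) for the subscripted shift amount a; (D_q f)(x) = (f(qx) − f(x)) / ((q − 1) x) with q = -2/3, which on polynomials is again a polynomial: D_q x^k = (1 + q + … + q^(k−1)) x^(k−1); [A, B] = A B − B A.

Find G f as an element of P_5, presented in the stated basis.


D_q f = (665/972)x^5 + 7/4
E_{3} D_q f = (665/972)x^5 + (3325/324)x^4 + (3325/54)x^3 + (3325/18)x^2 + (3325/12)x + 168
E_{3} f = (5/4)x^6 + (45/2)x^5 + (675/4)x^4 + 675x^3 + (6075/4)x^2 + (7297/4)x + 1833/2
D_q E_{3} f = (665/972)x^5 + (275/18)x^4 + (325/4)x^3 + 525x^2 + (2025/4)x + 7297/4
[E_{3}, D_q] f = -(1625/324)x^4 - (2125/108)x^3 - (6125/18)x^2 - (1375/6)x - 6625/4

the image equals g(x) = -(1625/324)x^4 - (2125/108)x^3 - (6125/18)x^2 - (1375/6)x - 6625/4


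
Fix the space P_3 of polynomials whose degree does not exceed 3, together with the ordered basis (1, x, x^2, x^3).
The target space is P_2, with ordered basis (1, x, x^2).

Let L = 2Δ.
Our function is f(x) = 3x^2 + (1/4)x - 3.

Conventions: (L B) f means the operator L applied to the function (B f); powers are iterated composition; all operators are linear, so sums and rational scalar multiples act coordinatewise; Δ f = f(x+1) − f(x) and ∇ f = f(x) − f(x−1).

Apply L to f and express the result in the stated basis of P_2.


Δ f = 6x + 13/4
(2Δ) f = 12x + 13/2

the result is g(x) = 12x + 13/2


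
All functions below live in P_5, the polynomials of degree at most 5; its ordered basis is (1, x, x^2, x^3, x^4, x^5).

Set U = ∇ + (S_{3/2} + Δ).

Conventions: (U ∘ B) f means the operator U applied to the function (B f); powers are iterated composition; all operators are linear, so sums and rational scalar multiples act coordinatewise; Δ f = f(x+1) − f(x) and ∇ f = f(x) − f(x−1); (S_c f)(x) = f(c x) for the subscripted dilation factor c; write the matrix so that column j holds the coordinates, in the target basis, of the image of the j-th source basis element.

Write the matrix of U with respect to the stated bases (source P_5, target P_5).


image of 1: 1
image of x: (3/2)x + 2
image of x^2: (9/4)x^2 + 4x
image of x^3: (27/8)x^3 + 6x^2 + 2
image of x^4: (81/16)x^4 + 8x^3 + 8x
image of x^5: (243/32)x^5 + 10x^4 + 20x^2 + 2
each image's coordinates form column j of the matrix

the matrix is [[1, 2, 0, 2, 0, 2]; [0, 3/2, 4, 0, 8, 0]; [0, 0, 9/4, 6, 0, 20]; [0, 0, 0, 27/8, 8, 0]; [0, 0, 0, 0, 81/16, 10]; [0, 0, 0, 0, 0, 243/32]] (rows listed top to bottom)


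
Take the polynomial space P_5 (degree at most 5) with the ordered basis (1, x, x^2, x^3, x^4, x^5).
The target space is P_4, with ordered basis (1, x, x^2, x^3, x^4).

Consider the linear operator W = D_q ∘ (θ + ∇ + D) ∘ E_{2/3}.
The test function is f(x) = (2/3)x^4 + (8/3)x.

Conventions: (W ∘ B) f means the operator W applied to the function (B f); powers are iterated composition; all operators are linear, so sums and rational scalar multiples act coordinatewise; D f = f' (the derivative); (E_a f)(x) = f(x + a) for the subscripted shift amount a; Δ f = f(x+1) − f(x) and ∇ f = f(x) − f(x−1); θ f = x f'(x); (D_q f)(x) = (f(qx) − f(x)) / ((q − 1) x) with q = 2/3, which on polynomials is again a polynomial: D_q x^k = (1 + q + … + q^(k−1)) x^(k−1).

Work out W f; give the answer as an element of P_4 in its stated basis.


E_{2/3} f = (2/3)x^4 + (16/9)x^3 + (16/9)x^2 + (280/81)x + 464/243
θ E_{2/3} f = (8/3)x^4 + (16/3)x^3 + (32/9)x^2 + (280/81)x
∇ E_{2/3} f = (8/3)x^3 + (4/3)x^2 + (8/9)x + 226/81
D E_{2/3} f = (8/3)x^3 + (16/3)x^2 + (32/9)x + 280/81
(θ + ∇ + D) E_{2/3} f = (8/3)x^4 + (32/3)x^3 + (92/9)x^2 + (640/81)x + 506/81
D_q (θ + ∇ + D) E_{2/3} f = (520/81)x^3 + (608/27)x^2 + (460/27)x + 640/81

the result is g(x) = (520/81)x^3 + (608/27)x^2 + (460/27)x + 640/81


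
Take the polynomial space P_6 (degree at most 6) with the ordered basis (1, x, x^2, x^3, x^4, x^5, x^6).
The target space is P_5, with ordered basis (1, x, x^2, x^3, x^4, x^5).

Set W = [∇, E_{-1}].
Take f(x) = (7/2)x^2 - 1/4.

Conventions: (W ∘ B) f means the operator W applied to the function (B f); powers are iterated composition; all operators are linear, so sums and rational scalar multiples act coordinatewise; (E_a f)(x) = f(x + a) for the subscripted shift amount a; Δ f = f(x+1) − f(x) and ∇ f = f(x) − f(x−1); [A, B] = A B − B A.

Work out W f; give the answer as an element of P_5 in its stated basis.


E_{-1} f = (7/2)x^2 - 7x + 13/4
∇ E_{-1} f = 7x - 21/2
∇ f = 7x - 7/2
E_{-1} ∇ f = 7x - 21/2
[∇, E_{-1}] f = 0

g(x) = 0


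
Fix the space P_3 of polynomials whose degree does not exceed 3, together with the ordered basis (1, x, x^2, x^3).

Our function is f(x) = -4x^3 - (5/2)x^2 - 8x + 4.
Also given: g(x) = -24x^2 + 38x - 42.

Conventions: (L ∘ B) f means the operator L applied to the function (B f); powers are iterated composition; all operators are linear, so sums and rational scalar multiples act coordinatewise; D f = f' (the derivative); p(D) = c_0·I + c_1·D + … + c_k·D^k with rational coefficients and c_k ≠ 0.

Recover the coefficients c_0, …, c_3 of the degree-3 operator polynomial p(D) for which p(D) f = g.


D^0 f = -4x^3 - (5/2)x^2 - 8x + 4
D^1 f = -12x^2 - 5x - 8
D^2 f = -24x - 5
D^3 f = -24
matching coefficients of g against c_0 f + c_1 Df + … from the top degree down determines the c_i
solution: c_0 = 0, c_1 = 2, c_2 = -2, c_3 = 3/2

p(D) = 2·D − 2·D^2 + (3/2)·D^3, i.e. c_0 = 0, c_1 = 2, c_2 = -2, c_3 = 3/2


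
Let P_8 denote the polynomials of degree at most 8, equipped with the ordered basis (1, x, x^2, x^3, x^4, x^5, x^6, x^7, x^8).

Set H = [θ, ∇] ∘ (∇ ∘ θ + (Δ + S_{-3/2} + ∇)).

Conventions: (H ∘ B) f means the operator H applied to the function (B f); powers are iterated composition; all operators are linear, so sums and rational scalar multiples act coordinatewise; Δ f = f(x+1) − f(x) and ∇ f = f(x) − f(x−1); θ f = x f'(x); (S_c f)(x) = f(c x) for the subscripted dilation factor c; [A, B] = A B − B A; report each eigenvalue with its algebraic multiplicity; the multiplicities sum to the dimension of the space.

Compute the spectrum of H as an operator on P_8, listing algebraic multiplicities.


image of 1: 0
image of x: 3/2
image of x^2: -(9/2)x - 7/2
image of x^3: (81/8)x^2 - (201/4)x + 393/8
image of x^4: -(81/4)x^3 - (45/4)x^2 + (525/4)x - 495/4
image of x^5: (1215/32)x^4 - (2335/8)x^3 + (12765/16)x^2 - (8095/8)x + 15775/32
image of x^6: -(2187/32)x^5 + (3255/32)x^4 + (10185/16)x^3 - (37065/16)x^2 + (90825/32)x - 39669/32
image of x^7: (15309/128)x^6 - (70119/64)x^5 + (565635/128)x^4 - (331905/32)x^3 + (1855875/128)x^2 - (715239/64)x + 467789/128
image of x^8: -(6561/32)x^7 + (28007/32)x^6 + (12747/32)x^5 - (343805/32)x^4 + (988925/32)x^3 - (1367499/32)x^2 + (971929/32)x - 286303/32
the matrix is upper triangular; its diagonal is (0, 0, 0, 0, 0, 0, 0, 0, 0)
for a triangular matrix the eigenvalues are the diagonal entries, with algebraic multiplicity their repetition count

λ = 0 (multiplicity 9)


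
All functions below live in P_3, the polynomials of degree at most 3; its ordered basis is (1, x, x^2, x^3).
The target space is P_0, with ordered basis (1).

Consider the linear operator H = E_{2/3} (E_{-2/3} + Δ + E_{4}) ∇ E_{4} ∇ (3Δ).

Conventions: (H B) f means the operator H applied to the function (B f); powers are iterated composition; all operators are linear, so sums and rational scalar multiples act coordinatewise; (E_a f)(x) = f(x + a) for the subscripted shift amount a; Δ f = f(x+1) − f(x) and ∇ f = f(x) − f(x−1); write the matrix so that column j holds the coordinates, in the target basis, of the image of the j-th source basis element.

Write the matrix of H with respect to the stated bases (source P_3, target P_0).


the matrix is [[0, 0, 0, 36]] (rows listed top to bottom)

image of 1: 0
image of x: 0
image of x^2: 0
image of x^3: 36
each image's coordinates form column j of the matrix


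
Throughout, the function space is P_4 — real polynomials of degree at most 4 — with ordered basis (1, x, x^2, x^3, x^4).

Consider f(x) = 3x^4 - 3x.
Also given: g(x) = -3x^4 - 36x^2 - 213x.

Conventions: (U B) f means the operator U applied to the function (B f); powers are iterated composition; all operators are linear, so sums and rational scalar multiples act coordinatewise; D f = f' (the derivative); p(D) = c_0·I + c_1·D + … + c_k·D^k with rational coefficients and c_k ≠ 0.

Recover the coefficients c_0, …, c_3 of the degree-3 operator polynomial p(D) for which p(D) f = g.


c_0 = -1, c_1 = 0, c_2 = -1, c_3 = -3

D^0 f = 3x^4 - 3x
D^1 f = 12x^3 - 3
D^2 f = 36x^2
D^3 f = 72x
matching coefficients of g against c_0 f + c_1 Df + … from the top degree down determines the c_i
solution: c_0 = -1, c_1 = 0, c_2 = -1, c_3 = -3


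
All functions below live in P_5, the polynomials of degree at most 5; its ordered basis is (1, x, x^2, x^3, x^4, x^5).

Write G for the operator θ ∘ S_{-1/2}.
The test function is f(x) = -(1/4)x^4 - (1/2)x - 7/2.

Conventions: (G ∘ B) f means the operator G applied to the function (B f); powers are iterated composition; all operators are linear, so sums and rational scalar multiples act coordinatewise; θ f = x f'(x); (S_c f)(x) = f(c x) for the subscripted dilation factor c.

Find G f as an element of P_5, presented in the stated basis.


g(x) = -(1/16)x^4 + (1/4)x

S_{-1/2} f = -(1/64)x^4 + (1/4)x - 7/2
θ S_{-1/2} f = -(1/16)x^4 + (1/4)x


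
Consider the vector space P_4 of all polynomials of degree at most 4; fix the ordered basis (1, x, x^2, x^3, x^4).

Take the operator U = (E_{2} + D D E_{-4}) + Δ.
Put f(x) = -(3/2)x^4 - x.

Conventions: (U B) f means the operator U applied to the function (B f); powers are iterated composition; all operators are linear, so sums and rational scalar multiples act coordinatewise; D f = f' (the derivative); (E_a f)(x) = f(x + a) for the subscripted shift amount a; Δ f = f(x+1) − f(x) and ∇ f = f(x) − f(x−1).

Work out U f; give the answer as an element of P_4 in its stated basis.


E_{2} f = -(3/2)x^4 - 12x^3 - 36x^2 - 49x - 26
E_{-4} f = -(3/2)x^4 + 24x^3 - 144x^2 + 383x - 380
D E_{-4} f = -6x^3 + 72x^2 - 288x + 383
D D E_{-4} f = -18x^2 + 144x - 288
(E_{2} + D D E_{-4}) f = -(3/2)x^4 - 12x^3 - 54x^2 + 95x - 314
Δ f = -6x^3 - 9x^2 - 6x - 5/2
((E_{2} + D D E_{-4}) + Δ) f = -(3/2)x^4 - 18x^3 - 63x^2 + 89x - 633/2

g(x) = -(3/2)x^4 - 18x^3 - 63x^2 + 89x - 633/2


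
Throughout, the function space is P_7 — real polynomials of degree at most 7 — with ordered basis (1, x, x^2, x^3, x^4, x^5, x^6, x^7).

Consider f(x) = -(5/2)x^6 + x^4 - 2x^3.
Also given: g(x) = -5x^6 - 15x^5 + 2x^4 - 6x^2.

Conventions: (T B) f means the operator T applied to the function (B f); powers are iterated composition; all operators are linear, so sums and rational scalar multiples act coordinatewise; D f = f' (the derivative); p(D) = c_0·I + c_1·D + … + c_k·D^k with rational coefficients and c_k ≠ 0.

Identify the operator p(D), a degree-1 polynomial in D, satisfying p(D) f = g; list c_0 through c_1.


D^0 f = -(5/2)x^6 + x^4 - 2x^3
D^1 f = -15x^5 + 4x^3 - 6x^2
matching coefficients of g against c_0 f + c_1 Df + … from the top degree down determines the c_i
solution: c_0 = 2, c_1 = 1

c_0 = 2, c_1 = 1


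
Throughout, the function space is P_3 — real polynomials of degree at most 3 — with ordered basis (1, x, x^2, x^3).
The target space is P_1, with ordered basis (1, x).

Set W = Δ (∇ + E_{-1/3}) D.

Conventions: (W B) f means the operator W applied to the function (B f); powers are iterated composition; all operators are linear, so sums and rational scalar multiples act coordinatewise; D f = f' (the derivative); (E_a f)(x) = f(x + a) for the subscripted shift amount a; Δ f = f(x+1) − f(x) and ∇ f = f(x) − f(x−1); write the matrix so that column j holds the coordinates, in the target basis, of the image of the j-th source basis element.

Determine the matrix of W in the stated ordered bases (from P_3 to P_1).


image of 1: 0
image of x: 0
image of x^2: 2
image of x^3: 6x + 7
each image's coordinates form column j of the matrix

the matrix is [[0, 0, 2, 7]; [0, 0, 0, 6]] (rows listed top to bottom)


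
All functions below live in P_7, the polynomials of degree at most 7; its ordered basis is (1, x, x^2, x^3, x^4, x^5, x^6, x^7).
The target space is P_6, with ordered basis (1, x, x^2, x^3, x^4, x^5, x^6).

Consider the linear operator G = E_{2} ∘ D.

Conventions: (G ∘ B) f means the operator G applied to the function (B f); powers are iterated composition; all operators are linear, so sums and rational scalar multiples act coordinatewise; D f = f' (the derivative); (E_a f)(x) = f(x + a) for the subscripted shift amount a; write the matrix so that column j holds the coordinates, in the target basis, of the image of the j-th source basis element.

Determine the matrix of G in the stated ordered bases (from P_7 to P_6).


image of 1: 0
image of x: 1
image of x^2: 2x + 4
image of x^3: 3x^2 + 12x + 12
image of x^4: 4x^3 + 24x^2 + 48x + 32
image of x^5: 5x^4 + 40x^3 + 120x^2 + 160x + 80
image of x^6: 6x^5 + 60x^4 + 240x^3 + 480x^2 + 480x + 192
image of x^7: 7x^6 + 84x^5 + 420x^4 + 1120x^3 + 1680x^2 + 1344x + 448
each image's coordinates form column j of the matrix

the matrix is [[0, 1, 4, 12, 32, 80, 192, 448]; [0, 0, 2, 12, 48, 160, 480, 1344]; [0, 0, 0, 3, 24, 120, 480, 1680]; [0, 0, 0, 0, 4, 40, 240, 1120]; [0, 0, 0, 0, 0, 5, 60, 420]; [0, 0, 0, 0, 0, 0, 6, 84]; [0, 0, 0, 0, 0, 0, 0, 7]] (rows listed top to bottom)


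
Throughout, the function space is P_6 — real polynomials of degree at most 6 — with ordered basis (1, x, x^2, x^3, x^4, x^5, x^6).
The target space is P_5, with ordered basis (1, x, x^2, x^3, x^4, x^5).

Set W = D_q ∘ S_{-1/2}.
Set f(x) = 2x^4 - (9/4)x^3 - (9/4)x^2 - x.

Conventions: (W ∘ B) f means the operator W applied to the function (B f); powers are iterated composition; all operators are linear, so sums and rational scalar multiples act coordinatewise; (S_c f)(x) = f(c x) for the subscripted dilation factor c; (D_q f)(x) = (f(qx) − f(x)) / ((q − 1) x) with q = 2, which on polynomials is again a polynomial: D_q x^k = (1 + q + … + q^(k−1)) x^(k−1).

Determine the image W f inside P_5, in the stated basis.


S_{-1/2} f = (1/8)x^4 + (9/32)x^3 - (9/16)x^2 + (1/2)x
D_q S_{-1/2} f = (15/8)x^3 + (63/32)x^2 - (27/16)x + 1/2

the image equals g(x) = (15/8)x^3 + (63/32)x^2 - (27/16)x + 1/2


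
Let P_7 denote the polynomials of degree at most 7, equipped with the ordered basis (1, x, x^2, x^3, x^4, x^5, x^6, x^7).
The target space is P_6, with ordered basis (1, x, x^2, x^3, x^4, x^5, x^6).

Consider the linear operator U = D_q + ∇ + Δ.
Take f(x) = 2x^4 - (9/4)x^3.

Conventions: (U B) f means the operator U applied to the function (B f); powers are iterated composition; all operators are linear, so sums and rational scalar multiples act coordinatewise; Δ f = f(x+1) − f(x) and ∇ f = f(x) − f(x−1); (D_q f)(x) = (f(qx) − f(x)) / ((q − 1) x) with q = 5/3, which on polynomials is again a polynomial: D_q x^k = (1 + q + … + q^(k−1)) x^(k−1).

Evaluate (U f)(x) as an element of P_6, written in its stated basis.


g(x) = (976/27)x^3 - (103/4)x^2 + 16x - 9/2

D_q f = (544/27)x^3 - (49/4)x^2
∇ f = 8x^3 - (75/4)x^2 + (59/4)x - 17/4
Δ f = 8x^3 + (21/4)x^2 + (5/4)x - 1/4
(D_q + ∇ + Δ) f = (976/27)x^3 - (103/4)x^2 + 16x - 9/2


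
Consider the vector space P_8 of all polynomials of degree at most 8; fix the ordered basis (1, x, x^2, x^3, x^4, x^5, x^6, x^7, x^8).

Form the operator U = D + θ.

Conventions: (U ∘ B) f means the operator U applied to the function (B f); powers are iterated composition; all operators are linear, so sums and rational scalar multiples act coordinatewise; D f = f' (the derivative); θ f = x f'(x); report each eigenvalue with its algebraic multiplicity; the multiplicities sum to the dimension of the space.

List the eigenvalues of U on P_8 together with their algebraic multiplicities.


λ = 0 (multiplicity 1), λ = 1 (multiplicity 1), λ = 2 (multiplicity 1), λ = 3 (multiplicity 1), λ = 4 (multiplicity 1), λ = 5 (multiplicity 1), λ = 6 (multiplicity 1), λ = 7 (multiplicity 1), λ = 8 (multiplicity 1)

image of 1: 0
image of x: x + 1
image of x^2: 2x^2 + 2x
image of x^3: 3x^3 + 3x^2
image of x^4: 4x^4 + 4x^3
image of x^5: 5x^5 + 5x^4
image of x^6: 6x^6 + 6x^5
image of x^7: 7x^7 + 7x^6
image of x^8: 8x^8 + 8x^7
the matrix is upper triangular; its diagonal is (0, 1, 2, 3, 4, 5, 6, 7, 8)
for a triangular matrix the eigenvalues are the diagonal entries, with algebraic multiplicity their repetition count


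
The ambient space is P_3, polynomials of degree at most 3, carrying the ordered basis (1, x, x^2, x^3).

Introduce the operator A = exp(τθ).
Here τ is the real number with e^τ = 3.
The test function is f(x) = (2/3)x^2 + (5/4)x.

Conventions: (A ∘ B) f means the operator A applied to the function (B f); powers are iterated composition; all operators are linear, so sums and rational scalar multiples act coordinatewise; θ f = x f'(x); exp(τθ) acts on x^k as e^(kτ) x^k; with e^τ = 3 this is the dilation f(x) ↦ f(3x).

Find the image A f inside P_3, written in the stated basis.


the image equals g(x) = 6x^2 + (15/4)x

exp(τθ) x^k = e^(kτ) x^k; with e^τ = 3 this sends x^k to 3^k x^k
x ↦ 3 x
x^2 ↦ 9 x^2
applying this coordinatewise to f: exp(τθ) f = 6x^2 + (15/4)x


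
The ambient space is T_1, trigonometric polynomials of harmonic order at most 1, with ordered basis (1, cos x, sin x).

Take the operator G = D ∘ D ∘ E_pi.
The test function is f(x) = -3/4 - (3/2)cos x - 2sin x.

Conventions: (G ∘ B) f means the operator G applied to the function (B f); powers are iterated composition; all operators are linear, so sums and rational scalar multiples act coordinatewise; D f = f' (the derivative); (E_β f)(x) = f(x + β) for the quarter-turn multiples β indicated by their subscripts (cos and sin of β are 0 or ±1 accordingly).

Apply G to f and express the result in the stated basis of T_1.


the result is g(x) = -(3/2)cos x - 2sin x

E_pi f = -3/4 + (3/2)cos x + 2sin x
D E_pi f = 2cos x - (3/2)sin x
D (D ∘ E_pi) f = -(3/2)cos x - 2sin x


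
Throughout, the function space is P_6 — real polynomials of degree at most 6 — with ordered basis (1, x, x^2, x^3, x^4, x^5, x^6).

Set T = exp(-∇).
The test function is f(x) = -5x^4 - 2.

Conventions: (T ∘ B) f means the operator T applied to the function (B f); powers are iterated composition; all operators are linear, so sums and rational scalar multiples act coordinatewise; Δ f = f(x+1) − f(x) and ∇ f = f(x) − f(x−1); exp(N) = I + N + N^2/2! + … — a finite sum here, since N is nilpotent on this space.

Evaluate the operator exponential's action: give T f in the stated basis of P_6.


g(x) = -5x^4 + 20x^3 - 60x^2 + 100x - 77

order-1 term: 20x^3 - 30x^2 + 20x - 5
order-2 term: -30x^2 + 60x - 35
order-3 term: 20x - 30
order-4 term: -5
the series for exp(-∇) f terminates at order 4
exp(-∇) f = -5x^4 + 20x^3 - 60x^2 + 100x - 77


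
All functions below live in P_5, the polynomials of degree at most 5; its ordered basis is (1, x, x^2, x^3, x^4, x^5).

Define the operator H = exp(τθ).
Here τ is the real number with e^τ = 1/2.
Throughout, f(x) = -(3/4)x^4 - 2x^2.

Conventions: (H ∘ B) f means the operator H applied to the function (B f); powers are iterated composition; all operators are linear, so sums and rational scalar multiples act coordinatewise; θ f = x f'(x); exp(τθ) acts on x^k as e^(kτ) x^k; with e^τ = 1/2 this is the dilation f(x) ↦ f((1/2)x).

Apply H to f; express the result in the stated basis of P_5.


g(x) = -(3/64)x^4 - (1/2)x^2

exp(τθ) x^k = e^(kτ) x^k; with e^τ = 1/2 this sends x^k to (1/2)^k x^k
x^2 ↦ 1/4 x^2
x^4 ↦ 1/16 x^4
applying this coordinatewise to f: exp(τθ) f = -(3/64)x^4 - (1/2)x^2


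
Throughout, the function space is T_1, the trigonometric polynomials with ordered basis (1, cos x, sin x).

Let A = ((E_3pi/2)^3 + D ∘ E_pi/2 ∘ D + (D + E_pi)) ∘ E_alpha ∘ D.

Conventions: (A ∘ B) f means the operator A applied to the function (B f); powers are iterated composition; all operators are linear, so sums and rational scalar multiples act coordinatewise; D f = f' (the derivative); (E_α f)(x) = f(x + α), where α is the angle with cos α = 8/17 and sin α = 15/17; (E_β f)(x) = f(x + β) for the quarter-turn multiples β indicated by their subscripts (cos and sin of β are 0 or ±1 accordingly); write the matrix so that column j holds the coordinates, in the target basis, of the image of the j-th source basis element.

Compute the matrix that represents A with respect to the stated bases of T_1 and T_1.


the matrix is [[0, 0, 0]; [0, 7/17, -23/17]; [0, 23/17, 7/17]] (rows listed top to bottom)

image of 1: 0
image of cos x: (7/17)cos x + (23/17)sin x
image of sin x: -(23/17)cos x + (7/17)sin x
each image's coordinates form column j of the matrix


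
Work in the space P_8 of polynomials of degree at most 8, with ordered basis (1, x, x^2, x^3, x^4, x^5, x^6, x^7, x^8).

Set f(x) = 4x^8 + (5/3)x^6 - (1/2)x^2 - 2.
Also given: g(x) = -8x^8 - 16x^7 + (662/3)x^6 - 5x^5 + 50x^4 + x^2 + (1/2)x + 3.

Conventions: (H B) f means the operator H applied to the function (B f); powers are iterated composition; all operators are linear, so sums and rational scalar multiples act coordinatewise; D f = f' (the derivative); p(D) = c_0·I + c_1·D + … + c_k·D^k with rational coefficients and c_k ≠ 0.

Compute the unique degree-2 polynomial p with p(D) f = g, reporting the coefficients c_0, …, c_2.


c_0 = -2, c_1 = -1/2, c_2 = 1

D^0 f = 4x^8 + (5/3)x^6 - (1/2)x^2 - 2
D^1 f = 32x^7 + 10x^5 - x
D^2 f = 224x^6 + 50x^4 - 1
matching coefficients of g against c_0 f + c_1 Df + … from the top degree down determines the c_i
solution: c_0 = -2, c_1 = -1/2, c_2 = 1


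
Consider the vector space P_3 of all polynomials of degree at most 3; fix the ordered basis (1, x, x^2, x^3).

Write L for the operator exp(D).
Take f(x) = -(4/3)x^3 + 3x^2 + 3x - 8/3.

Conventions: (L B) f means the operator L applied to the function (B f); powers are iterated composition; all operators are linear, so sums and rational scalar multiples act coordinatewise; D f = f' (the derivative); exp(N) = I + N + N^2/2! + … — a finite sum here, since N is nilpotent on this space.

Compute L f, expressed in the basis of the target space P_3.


the result is g(x) = -(4/3)x^3 - x^2 + 5x + 2

order-1 term: -4x^2 + 6x + 3
order-2 term: -4x + 3
order-3 term: -4/3
the series for exp(D) f terminates at order 3
exp(D) f = -(4/3)x^3 - x^2 + 5x + 2


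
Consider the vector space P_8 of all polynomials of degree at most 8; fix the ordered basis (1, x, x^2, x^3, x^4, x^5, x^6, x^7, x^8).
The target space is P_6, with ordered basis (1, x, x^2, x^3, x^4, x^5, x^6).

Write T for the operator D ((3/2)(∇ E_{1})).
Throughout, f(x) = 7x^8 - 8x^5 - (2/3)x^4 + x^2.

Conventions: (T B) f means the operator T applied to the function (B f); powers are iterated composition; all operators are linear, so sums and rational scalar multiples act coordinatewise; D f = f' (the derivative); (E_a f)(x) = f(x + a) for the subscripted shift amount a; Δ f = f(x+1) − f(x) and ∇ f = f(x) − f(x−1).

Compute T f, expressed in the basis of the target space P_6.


E_{1} f = 7x^8 + 56x^7 + 196x^6 + 384x^5 + (1348/3)x^4 + (928/3)x^3 + 113x^2 + (46/3)x - 2/3
∇ E_{1} f = 56x^7 + 196x^6 + 392x^5 + 450x^4 + (928/3)x^3 + 112x^2 + (46/3)x - 2/3
((3/2)(∇ E_{1})) f = 84x^7 + 294x^6 + 588x^5 + 675x^4 + 464x^3 + 168x^2 + 23x - 1
D ((3/2)(∇ E_{1})) f = 588x^6 + 1764x^5 + 2940x^4 + 2700x^3 + 1392x^2 + 336x + 23

the result is g(x) = 588x^6 + 1764x^5 + 2940x^4 + 2700x^3 + 1392x^2 + 336x + 23


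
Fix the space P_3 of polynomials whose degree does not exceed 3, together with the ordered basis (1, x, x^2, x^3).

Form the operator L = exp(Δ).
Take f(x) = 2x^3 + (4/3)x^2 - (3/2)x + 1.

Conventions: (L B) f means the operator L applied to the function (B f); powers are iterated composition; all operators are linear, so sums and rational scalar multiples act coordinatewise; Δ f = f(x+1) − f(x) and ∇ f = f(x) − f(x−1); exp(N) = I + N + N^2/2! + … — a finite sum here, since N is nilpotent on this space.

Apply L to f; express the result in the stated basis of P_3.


order-1 term: 6x^2 + (26/3)x + 11/6
order-2 term: 6x + 22/3
order-3 term: 2
the series for exp(Δ) f terminates at order 3
exp(Δ) f = 2x^3 + (22/3)x^2 + (79/6)x + 73/6

the image equals g(x) = 2x^3 + (22/3)x^2 + (79/6)x + 73/6


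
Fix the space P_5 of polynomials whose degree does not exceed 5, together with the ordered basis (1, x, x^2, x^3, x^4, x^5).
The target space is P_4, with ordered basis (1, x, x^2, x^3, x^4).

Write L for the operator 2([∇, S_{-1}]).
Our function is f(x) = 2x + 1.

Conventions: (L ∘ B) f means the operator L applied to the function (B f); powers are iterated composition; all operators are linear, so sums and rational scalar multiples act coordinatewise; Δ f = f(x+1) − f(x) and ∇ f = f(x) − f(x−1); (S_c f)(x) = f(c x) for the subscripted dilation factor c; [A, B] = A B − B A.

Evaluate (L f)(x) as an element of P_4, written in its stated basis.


S_{-1} f = -2x + 1
∇ S_{-1} f = -2
∇ f = 2
S_{-1} ∇ f = 2
[∇, S_{-1}] f = -4
(2([∇, S_{-1}])) f = -8

the image equals g(x) = -8


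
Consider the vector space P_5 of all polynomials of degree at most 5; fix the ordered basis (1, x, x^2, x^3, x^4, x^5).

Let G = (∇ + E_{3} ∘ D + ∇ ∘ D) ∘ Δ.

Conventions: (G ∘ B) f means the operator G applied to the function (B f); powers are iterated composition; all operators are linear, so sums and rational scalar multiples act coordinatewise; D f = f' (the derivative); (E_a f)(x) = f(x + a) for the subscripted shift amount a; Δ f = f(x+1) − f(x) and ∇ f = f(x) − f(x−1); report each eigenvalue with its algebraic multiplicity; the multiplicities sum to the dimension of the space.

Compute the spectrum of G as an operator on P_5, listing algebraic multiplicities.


image of 1: 0
image of x: 0
image of x^2: 4
image of x^3: 12x + 27
image of x^4: 24x^2 + 108x + 150
image of x^5: 40x^3 + 270x^2 + 750x + 885
the matrix is upper triangular; its diagonal is (0, 0, 0, 0, 0, 0)
for a triangular matrix the eigenvalues are the diagonal entries, with algebraic multiplicity their repetition count

λ = 0 (multiplicity 6)


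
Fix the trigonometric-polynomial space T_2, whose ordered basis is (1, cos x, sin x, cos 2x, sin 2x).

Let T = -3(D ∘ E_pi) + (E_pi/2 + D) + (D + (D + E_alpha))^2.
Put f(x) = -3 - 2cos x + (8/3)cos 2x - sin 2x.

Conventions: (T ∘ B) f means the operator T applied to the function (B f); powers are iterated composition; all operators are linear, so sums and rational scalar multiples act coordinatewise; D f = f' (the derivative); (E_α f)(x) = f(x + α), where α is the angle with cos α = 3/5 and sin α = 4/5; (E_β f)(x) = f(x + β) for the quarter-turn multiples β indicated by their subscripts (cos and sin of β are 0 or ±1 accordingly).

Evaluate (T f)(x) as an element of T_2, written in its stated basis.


E_pi f = -3 + 2cos x + (8/3)cos 2x - sin 2x
D E_pi f = -2sin x - 2cos 2x - (16/3)sin 2x
(-3(D ∘ E_pi)) f = 6sin x + 6cos 2x + 16sin 2x
E_pi/2 f = -3 + 2sin x - (8/3)cos 2x + sin 2x
D f = 2sin x - 2cos 2x - (16/3)sin 2x
(E_pi/2 + D) f = -3 + 4sin x - (14/3)cos 2x - (13/3)sin 2x
D f = 2sin x - 2cos 2x - (16/3)sin 2x
D f = 2sin x - 2cos 2x - (16/3)sin 2x
E_alpha f = -3 - (6/5)cos x + (8/5)sin x - (128/75)cos 2x - (57/25)sin 2x
(D + E_alpha) f = -3 - (6/5)cos x + (18/5)sin x - (278/75)cos 2x - (571/75)sin 2x
(D + (D + E_alpha)) f = -3 - (6/5)cos x + (28/5)sin x - (428/75)cos 2x - (971/75)sin 2x
D (D + (D + E_alpha)) f = (28/5)cos x + (6/5)sin x - (1942/75)cos 2x + (856/75)sin 2x
D (D + (D + E_alpha)) f = (28/5)cos x + (6/5)sin x - (1942/75)cos 2x + (856/75)sin 2x
E_alpha (D + (D + E_alpha)) f = -3 + (94/25)cos x + (108/25)sin x - (20308/1875)cos 2x + (17069/1875)sin 2x
(D + E_alpha) (D + (D + E_alpha)) f = -3 + (234/25)cos x + (138/25)sin x - (68858/1875)cos 2x + (12823/625)sin 2x
(D + (D + E_alpha)) (D + (D + E_alpha)) f = -3 + (374/25)cos x + (168/25)sin x - (39136/625)cos 2x + (59869/1875)sin 2x
(-3(D ∘ E_pi) + (E_pi/2 + D) + (D + (D + E_alpha))^2) f = -6 + (374/25)cos x + (418/25)sin x - (114908/1875)cos 2x + (27248/625)sin 2x

the image equals g(x) = -6 + (374/25)cos x + (418/25)sin x - (114908/1875)cos 2x + (27248/625)sin 2x


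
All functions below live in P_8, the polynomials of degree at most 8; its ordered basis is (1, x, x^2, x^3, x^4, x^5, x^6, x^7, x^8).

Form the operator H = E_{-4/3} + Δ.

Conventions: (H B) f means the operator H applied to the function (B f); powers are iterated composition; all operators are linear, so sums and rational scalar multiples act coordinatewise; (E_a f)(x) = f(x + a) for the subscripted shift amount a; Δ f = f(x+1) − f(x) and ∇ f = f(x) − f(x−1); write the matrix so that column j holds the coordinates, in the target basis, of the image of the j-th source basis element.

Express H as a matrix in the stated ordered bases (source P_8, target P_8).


the matrix is [[1, -1/3, 25/9, -37/27, 337/81, -781/243, 4825/729, -14197/2187, 72097/6561]; [0, 1, -2/3, 25/3, -148/27, 1685/81, -1562/81, 33775/729, -113576/2187]; [0, 0, 1, -1, 50/3, -370/27, 1685/27, -5467/81, 135100/729]; [0, 0, 0, 1, -4/3, 250/9, -740/27, 11795/81, -43736/243]; [0, 0, 0, 0, 1, -5/3, 125/3, -1295/27, 23590/81]; [0, 0, 0, 0, 0, 1, -2, 175/3, -2072/27]; [0, 0, 0, 0, 0, 0, 1, -7/3, 700/9]; [0, 0, 0, 0, 0, 0, 0, 1, -8/3]; [0, 0, 0, 0, 0, 0, 0, 0, 1]] (rows listed top to bottom)

image of 1: 1
image of x: x - 1/3
image of x^2: x^2 - (2/3)x + 25/9
image of x^3: x^3 - x^2 + (25/3)x - 37/27
image of x^4: x^4 - (4/3)x^3 + (50/3)x^2 - (148/27)x + 337/81
image of x^5: x^5 - (5/3)x^4 + (250/9)x^3 - (370/27)x^2 + (1685/81)x - 781/243
image of x^6: x^6 - 2x^5 + (125/3)x^4 - (740/27)x^3 + (1685/27)x^2 - (1562/81)x + 4825/729
image of x^7: x^7 - (7/3)x^6 + (175/3)x^5 - (1295/27)x^4 + (11795/81)x^3 - (5467/81)x^2 + (33775/729)x - 14197/2187
image of x^8: x^8 - (8/3)x^7 + (700/9)x^6 - (2072/27)x^5 + (23590/81)x^4 - (43736/243)x^3 + (135100/729)x^2 - (113576/2187)x + 72097/6561
each image's coordinates form column j of the matrix


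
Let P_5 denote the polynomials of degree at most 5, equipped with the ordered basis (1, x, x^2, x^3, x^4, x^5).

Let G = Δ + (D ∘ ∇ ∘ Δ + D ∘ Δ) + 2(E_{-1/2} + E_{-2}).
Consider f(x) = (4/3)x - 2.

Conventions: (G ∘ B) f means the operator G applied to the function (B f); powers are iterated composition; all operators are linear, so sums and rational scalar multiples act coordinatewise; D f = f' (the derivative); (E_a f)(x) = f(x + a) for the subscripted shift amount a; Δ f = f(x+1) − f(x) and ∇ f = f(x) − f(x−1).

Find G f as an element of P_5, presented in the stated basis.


g(x) = (16/3)x - 40/3

Δ f = 4/3
Δ f = 4/3
∇ Δ f = 0
D ∇ Δ f = 0
Δ f = 4/3
D Δ f = 0
(D ∘ ∇ ∘ Δ + D ∘ Δ) f = 0
E_{-1/2} f = (4/3)x - 8/3
E_{-2} f = (4/3)x - 14/3
(E_{-1/2} + E_{-2}) f = (8/3)x - 22/3
(2(E_{-1/2} + E_{-2})) f = (16/3)x - 44/3
(Δ + (D ∘ ∇ ∘ Δ + D ∘ Δ) + 2(E_{-1/2} + E_{-2})) f = (16/3)x - 40/3


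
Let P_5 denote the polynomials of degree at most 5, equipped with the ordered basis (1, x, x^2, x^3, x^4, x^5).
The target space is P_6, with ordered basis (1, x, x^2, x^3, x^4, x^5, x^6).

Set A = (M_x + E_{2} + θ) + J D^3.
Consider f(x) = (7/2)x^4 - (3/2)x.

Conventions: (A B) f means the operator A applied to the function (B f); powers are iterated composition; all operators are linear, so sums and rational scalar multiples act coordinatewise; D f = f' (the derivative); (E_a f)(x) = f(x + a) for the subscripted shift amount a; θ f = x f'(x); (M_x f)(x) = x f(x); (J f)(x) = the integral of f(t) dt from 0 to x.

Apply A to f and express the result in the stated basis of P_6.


M_x f = (7/2)x^5 - (3/2)x^2
E_{2} f = (7/2)x^4 + 28x^3 + 84x^2 + (221/2)x + 53
θ f = 14x^4 - (3/2)x
(M_x + E_{2} + θ) f = (7/2)x^5 + (35/2)x^4 + 28x^3 + (165/2)x^2 + 109x + 53
D f = 14x^3 - 3/2
D D f = 42x^2
D D D f = 84x
J D^3 f = 42x^2
((M_x + E_{2} + θ) + J D^3) f = (7/2)x^5 + (35/2)x^4 + 28x^3 + (249/2)x^2 + 109x + 53

the image equals g(x) = (7/2)x^5 + (35/2)x^4 + 28x^3 + (249/2)x^2 + 109x + 53


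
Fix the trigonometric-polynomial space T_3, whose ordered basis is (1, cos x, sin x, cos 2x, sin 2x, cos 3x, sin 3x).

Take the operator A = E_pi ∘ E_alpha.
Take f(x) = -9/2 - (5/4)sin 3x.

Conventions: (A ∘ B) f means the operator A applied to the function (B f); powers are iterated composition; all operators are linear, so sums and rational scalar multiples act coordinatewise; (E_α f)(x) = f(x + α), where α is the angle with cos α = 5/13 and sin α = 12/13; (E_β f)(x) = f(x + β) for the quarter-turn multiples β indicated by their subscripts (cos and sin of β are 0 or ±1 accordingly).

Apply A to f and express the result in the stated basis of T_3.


the result is g(x) = -9/2 - (1035/2197)cos 3x - (10175/8788)sin 3x

E_alpha f = -9/2 + (1035/2197)cos 3x + (10175/8788)sin 3x
E_pi E_alpha f = -9/2 - (1035/2197)cos 3x - (10175/8788)sin 3x


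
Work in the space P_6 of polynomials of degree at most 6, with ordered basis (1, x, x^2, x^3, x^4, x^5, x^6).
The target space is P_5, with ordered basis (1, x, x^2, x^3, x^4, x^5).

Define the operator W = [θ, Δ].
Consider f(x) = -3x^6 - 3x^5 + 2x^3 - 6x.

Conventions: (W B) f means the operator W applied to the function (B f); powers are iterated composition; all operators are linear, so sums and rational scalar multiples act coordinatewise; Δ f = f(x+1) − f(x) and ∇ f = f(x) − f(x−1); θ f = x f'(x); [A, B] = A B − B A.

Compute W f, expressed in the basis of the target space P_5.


the image equals g(x) = 18x^5 + 105x^4 + 240x^3 + 264x^2 + 138x + 33

Δ f = -18x^5 - 60x^4 - 90x^3 - 69x^2 - 27x - 10
θ Δ f = -90x^5 - 240x^4 - 270x^3 - 138x^2 - 27x
θ f = -18x^6 - 15x^5 + 6x^3 - 6x
Δ θ f = -108x^5 - 345x^4 - 510x^3 - 402x^2 - 165x - 33
[θ, Δ] f = 18x^5 + 105x^4 + 240x^3 + 264x^2 + 138x + 33


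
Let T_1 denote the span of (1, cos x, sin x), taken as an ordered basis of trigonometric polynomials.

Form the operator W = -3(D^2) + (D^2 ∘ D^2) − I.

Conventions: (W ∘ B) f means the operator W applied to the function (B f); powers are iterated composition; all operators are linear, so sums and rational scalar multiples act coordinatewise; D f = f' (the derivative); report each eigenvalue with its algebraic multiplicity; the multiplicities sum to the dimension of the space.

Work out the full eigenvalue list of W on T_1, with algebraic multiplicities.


image of 1: -1
image of cos x: 3cos x
image of sin x: 3sin x
the matrix is diagonal; its diagonal is (-1, 3, 3)
for a triangular matrix the eigenvalues are the diagonal entries, with algebraic multiplicity their repetition count

λ = -1 (multiplicity 1), λ = 3 (multiplicity 2)


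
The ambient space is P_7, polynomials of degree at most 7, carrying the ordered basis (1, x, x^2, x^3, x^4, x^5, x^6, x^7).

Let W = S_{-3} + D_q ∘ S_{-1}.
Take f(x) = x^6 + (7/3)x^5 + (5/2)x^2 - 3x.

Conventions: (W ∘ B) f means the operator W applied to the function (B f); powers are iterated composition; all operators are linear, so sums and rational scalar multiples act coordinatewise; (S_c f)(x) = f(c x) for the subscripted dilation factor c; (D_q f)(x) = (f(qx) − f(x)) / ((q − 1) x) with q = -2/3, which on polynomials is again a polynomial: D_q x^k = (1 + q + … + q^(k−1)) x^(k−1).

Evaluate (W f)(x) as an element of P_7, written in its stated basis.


g(x) = 729x^6 - (137648/243)x^5 - (385/243)x^4 + (45/2)x^2 + (59/6)x + 3

S_{-3} f = 729x^6 - 567x^5 + (45/2)x^2 + 9x
S_{-1} f = x^6 - (7/3)x^5 + (5/2)x^2 + 3x
D_q S_{-1} f = (133/243)x^5 - (385/243)x^4 + (5/6)x + 3
(S_{-3} + D_q ∘ S_{-1}) f = 729x^6 - (137648/243)x^5 - (385/243)x^4 + (45/2)x^2 + (59/6)x + 3


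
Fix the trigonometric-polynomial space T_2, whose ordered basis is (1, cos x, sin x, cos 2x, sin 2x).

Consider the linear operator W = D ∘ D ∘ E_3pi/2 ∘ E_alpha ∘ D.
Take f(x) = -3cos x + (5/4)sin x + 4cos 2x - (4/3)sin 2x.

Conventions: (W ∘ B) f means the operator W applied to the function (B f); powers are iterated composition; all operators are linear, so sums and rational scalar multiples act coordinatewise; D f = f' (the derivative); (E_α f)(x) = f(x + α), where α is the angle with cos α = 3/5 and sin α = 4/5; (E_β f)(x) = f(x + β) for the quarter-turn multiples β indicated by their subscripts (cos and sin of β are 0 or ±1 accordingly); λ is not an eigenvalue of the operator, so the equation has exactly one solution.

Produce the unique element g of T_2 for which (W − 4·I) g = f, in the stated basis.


write g with unknown coordinates in the stated basis and equate coefficients in (W − 4·I) g = f
solving from the highest basis element down gives g = (74/109)cos x - (67/436)sin x - (233/663)cos 2x + (31/663)sin 2x
check: W g = -(31/109)cos x + (277/436)sin x + (1720/663)cos 2x - (760/663)sin 2x
so W g − 4·g = -3cos x + (5/4)sin x + 4cos 2x - (4/3)sin 2x = f ✓

g(x) = (74/109)cos x - (67/436)sin x - (233/663)cos 2x + (31/663)sin 2x


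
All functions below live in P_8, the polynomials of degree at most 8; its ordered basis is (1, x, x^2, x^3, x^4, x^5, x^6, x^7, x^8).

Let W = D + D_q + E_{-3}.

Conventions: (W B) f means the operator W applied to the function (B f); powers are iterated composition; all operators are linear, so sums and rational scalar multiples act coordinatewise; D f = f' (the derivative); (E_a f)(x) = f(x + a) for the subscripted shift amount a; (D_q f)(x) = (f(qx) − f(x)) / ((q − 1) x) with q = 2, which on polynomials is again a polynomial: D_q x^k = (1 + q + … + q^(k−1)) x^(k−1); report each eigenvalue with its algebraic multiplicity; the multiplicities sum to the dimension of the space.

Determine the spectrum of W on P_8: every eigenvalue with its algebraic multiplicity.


λ = 1 (multiplicity 9)

image of 1: 1
image of x: x - 1
image of x^2: x^2 - x + 9
image of x^3: x^3 + x^2 + 27x - 27
image of x^4: x^4 + 7x^3 + 54x^2 - 108x + 81
image of x^5: x^5 + 21x^4 + 90x^3 - 270x^2 + 405x - 243
image of x^6: x^6 + 51x^5 + 135x^4 - 540x^3 + 1215x^2 - 1458x + 729
image of x^7: x^7 + 113x^6 + 189x^5 - 945x^4 + 2835x^3 - 5103x^2 + 5103x - 2187
image of x^8: x^8 + 239x^7 + 252x^6 - 1512x^5 + 5670x^4 - 13608x^3 + 20412x^2 - 17496x + 6561
the matrix is upper triangular; its diagonal is (1, 1, 1, 1, 1, 1, 1, 1, 1)
for a triangular matrix the eigenvalues are the diagonal entries, with algebraic multiplicity their repetition count
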